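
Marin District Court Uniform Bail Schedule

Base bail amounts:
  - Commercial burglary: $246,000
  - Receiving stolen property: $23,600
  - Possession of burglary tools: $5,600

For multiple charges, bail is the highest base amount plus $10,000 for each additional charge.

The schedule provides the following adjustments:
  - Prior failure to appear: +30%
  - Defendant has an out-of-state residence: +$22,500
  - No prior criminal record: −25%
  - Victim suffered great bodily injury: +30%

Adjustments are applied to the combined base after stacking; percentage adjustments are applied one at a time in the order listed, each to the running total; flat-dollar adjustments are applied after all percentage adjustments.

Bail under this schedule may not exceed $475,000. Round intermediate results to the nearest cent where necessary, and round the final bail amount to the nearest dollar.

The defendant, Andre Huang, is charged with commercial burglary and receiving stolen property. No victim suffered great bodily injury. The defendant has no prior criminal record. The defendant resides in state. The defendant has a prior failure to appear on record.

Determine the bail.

Base amounts from the schedule: commercial burglary $246,000; receiving stolen property $23,600.
Stacking rule: highest base plus $10,000 per additional charge. Highest is commercial burglary at $246,000; 1 additional charge → +$10,000. Combined base = $256,000.
Prior failure to appear (+30%): $256,000 × 1.3 = $332,800.
No prior criminal record (−25%): $332,800 × 0.75 = $249,600.
$249,600 is within the $475,000 maximum.

$249,600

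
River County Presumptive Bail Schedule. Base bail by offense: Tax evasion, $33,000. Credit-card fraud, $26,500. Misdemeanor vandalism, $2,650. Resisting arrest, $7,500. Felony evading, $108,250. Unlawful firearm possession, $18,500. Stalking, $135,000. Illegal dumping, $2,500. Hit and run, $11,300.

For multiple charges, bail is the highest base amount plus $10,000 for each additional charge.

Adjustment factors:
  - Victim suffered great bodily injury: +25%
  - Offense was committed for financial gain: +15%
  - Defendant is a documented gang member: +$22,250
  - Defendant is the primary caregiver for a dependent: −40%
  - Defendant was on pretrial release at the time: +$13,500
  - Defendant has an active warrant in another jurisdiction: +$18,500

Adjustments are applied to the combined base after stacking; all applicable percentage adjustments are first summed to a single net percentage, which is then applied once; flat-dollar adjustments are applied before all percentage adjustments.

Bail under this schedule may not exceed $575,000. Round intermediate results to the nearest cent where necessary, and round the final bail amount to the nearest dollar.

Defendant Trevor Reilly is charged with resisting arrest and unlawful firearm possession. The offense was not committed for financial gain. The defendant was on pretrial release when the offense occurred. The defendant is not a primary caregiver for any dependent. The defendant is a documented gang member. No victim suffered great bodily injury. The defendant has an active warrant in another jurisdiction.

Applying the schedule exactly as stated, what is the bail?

Base amounts from the schedule: resisting arrest $7,500; unlawful firearm possession $18,500.
Stacking rule: highest base plus $10,000 per additional charge. Highest is unlawful firearm possession at $18,500; 1 additional charge → +$10,000. Combined base = $28,500.
Defendant is a documented gang member (+$22,250 flat): $28,500 + $22,250 = $50,750.
Defendant was on pretrial release at the time (+$13,500 flat): $50,750 + $13,500 = $64,250.
Defendant has an active warrant in another jurisdiction (+$18,500 flat): $64,250 + $18,500 = $82,750.
$82,750 is within the $575,000 maximum.

$82,750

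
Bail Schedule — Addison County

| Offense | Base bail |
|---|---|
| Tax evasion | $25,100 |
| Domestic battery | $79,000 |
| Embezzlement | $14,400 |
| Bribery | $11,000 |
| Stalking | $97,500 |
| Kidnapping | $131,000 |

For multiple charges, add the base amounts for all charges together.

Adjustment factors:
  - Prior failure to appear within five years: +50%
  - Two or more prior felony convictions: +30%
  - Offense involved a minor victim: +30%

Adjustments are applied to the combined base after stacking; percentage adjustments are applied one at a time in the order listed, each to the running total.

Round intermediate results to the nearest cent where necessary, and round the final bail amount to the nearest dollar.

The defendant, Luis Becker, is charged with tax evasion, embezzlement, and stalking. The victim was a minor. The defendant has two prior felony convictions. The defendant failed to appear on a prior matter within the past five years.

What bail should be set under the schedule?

$347,295

Base amounts from the schedule: tax evasion $25,100; embezzlement $14,400; stalking $97,500.
Stacking rule: sum of all bases. $25,100 + $14,400 + $97,500 = $137,000.
Prior failure to appear within five years (+50%): $137,000 × 1.5 = $205,500.
Two or more prior felony convictions (+30%): $205,500 × 1.3 = $267,150.
Offense involved a minor victim (+30%): $267,150 × 1.3 = $347,295.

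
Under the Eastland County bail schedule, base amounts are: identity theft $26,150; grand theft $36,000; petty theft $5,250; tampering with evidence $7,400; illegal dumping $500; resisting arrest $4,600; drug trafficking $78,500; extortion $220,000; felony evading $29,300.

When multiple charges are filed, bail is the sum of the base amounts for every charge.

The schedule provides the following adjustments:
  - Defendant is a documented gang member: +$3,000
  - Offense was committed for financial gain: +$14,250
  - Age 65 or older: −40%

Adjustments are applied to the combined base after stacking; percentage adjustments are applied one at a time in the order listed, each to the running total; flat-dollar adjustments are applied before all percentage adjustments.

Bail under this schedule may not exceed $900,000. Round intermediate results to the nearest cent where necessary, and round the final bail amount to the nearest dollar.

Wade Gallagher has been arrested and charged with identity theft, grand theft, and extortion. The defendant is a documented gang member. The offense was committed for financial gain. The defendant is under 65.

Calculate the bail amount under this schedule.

$299,400

Base amounts from the schedule: identity theft $26,150; grand theft $36,000; extortion $220,000.
Stacking rule: sum of all bases. $26,150 + $36,000 + $220,000 = $282,150.
Defendant is a documented gang member (+$3,000 flat): $282,150 + $3,000 = $285,150.
Offense was committed for financial gain (+$14,250 flat): $285,150 + $14,250 = $299,400.
$299,400 is within the $900,000 maximum.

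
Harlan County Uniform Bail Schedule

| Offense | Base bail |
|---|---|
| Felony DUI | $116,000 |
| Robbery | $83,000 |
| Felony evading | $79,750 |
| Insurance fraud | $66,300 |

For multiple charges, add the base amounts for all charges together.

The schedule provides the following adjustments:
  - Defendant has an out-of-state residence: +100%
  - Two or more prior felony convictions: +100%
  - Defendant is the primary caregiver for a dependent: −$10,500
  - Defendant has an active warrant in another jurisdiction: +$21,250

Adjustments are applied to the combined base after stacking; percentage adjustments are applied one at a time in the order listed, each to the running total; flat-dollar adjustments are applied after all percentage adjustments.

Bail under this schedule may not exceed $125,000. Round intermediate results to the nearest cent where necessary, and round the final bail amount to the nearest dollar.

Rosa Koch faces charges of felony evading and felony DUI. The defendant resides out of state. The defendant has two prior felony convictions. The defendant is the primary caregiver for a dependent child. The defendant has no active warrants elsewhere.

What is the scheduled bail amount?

$125,000

Base amounts from the schedule: felony evading $79,750; felony DUI $116,000.
Stacking rule: sum of all bases. $79,750 + $116,000 = $195,750.
Defendant has an out-of-state residence (+100%): $195,750 × 2 = $391,500.
Two or more prior felony convictions (+100%): $391,500 × 2 = $783,000.
Defendant is the primary caregiver for a dependent (−$10,500 flat): $783,000 − $10,500 = $772,500.
Result $772,500 exceeds the maximum of $125,000; bail is capped at $125,000.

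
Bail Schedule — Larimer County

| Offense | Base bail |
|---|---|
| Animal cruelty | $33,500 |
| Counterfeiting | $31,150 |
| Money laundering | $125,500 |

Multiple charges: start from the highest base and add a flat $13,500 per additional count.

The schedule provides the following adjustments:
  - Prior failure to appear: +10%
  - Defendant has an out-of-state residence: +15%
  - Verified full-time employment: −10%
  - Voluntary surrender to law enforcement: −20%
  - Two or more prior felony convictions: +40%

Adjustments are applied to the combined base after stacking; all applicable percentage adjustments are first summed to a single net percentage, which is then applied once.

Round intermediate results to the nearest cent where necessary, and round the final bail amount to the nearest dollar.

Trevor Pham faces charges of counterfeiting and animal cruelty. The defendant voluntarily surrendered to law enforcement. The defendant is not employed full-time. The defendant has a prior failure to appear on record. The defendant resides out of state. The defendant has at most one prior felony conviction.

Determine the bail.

Base amounts from the schedule: counterfeiting $31,150; animal cruelty $33,500.
Stacking rule: highest base plus $13,500 per additional charge. Highest is animal cruelty at $33,500; 1 additional charge → +$13,500. Combined base = $47,000.
Net percentage adjustment: +10% +15% −20% = +5%. $47,000 × 1.05 = $49,350.

$49,350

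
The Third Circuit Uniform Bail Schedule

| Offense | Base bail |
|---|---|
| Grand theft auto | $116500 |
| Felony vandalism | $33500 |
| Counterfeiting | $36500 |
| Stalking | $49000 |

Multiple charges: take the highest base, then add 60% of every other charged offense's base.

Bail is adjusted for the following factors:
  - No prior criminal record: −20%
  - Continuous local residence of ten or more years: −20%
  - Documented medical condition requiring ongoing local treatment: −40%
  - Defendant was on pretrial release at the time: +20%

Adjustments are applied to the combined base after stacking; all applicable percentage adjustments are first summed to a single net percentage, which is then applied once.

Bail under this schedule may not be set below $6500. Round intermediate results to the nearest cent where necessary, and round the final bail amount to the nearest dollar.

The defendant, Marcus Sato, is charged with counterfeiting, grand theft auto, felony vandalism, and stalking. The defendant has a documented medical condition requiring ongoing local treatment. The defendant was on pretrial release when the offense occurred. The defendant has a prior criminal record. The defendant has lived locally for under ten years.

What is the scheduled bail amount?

Base amounts from the schedule: counterfeiting $36500; grand theft auto $116500; felony vandalism $33500; stalking $49000.
Stacking rule: highest base plus 60% of each additional charge. Highest is grand theft auto at $116500. Additional: $36500 × 60% = $21900; $33500 × 60% = $20100; $49000 × 60% = $29400. Combined base = $116500 + $71400 = $187900.
Net percentage adjustment: −40% +20% = −20%. $187900 × 0.8 = $150320.
$150320 is at or above the $6500 minimum.

$150320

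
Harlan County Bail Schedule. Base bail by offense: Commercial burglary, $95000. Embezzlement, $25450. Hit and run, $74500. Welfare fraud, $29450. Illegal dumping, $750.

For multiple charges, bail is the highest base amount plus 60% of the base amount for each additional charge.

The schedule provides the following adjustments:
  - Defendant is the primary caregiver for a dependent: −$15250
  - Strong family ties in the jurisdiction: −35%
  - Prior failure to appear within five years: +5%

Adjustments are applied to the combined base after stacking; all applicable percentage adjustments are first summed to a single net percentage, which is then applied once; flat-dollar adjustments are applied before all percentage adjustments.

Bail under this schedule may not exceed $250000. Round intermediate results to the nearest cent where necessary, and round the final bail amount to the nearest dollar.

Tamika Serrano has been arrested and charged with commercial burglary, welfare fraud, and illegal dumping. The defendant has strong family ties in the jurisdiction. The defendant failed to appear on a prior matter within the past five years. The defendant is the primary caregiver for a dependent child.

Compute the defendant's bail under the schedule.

Base amounts from the schedule: commercial burglary $95000; welfare fraud $29450; illegal dumping $750.
Stacking rule: highest base plus 60% of each additional charge. Highest is commercial burglary at $95000. Additional: $29450 × 60% = $17670; $750 × 60% = $450. Combined base = $95000 + $18120 = $113120.
Defendant is the primary caregiver for a dependent (−$15250 flat): $113120 − $15250 = $97870.
Net percentage adjustment: −35% +5% = −30%. $97870 × 0.7 = $68509.
$68509 is within the $250000 maximum.

$68509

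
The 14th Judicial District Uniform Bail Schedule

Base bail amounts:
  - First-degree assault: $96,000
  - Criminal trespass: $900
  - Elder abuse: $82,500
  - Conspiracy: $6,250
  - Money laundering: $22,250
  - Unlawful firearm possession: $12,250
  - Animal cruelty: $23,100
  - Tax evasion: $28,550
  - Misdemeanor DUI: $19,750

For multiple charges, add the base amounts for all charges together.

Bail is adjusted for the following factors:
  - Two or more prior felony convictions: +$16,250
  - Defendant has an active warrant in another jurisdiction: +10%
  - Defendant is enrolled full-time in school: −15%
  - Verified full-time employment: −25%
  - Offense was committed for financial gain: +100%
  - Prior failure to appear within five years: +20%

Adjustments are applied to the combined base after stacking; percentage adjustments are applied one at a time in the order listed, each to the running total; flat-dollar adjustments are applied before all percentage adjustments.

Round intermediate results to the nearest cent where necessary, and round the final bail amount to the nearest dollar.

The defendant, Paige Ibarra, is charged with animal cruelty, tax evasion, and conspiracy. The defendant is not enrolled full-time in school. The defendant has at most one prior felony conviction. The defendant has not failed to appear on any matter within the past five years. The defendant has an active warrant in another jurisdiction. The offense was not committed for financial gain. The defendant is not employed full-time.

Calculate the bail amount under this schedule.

$63,690

Base amounts from the schedule: animal cruelty $23,100; tax evasion $28,550; conspiracy $6,250.
Stacking rule: sum of all bases. $23,100 + $28,550 + $6,250 = $57,900.
Defendant has an active warrant in another jurisdiction (+10%): $57,900 × 1.1 = $63,690.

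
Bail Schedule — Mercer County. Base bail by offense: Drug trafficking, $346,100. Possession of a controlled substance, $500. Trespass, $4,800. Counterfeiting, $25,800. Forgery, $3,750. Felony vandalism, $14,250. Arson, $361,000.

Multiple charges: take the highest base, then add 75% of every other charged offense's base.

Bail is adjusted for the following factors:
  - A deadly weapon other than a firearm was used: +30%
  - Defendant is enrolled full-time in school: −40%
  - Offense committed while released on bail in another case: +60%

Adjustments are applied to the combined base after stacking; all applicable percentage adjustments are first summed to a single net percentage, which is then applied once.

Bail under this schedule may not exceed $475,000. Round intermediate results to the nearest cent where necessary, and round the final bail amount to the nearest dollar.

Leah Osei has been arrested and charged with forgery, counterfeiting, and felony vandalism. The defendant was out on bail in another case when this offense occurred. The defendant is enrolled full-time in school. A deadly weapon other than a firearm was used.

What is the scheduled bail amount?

Base amounts from the schedule: forgery $3,750; counterfeiting $25,800; felony vandalism $14,250.
Stacking rule: highest base plus 75% of each additional charge. Highest is counterfeiting at $25,800. Additional: $3,750 × 75% = $2,812.50; $14,250 × 75% = $10,687.50. Combined base = $25,800 + $13,500 = $39,300.
Net percentage adjustment: +30% −40% +60% = +50%. $39,300 × 1.5 = $58,950.
$58,950 is within the $475,000 maximum.

$58,950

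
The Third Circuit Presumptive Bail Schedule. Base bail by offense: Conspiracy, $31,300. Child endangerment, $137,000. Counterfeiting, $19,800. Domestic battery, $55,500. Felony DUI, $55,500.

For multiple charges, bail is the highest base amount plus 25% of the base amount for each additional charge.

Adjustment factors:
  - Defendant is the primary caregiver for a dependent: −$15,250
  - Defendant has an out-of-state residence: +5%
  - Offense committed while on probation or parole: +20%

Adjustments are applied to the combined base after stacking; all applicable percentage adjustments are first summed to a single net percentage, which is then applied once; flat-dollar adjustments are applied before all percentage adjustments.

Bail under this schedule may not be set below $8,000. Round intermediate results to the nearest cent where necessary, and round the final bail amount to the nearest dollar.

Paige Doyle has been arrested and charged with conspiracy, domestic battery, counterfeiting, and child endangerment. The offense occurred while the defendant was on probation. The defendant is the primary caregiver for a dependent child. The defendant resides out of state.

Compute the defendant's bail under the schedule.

Base amounts from the schedule: conspiracy $31,300; domestic battery $55,500; counterfeiting $19,800; child endangerment $137,000.
Stacking rule: highest base plus 25% of each additional charge. Highest is child endangerment at $137,000. Additional: $31,300 × 25% = $7,825; $55,500 × 25% = $13,875; $19,800 × 25% = $4,950. Combined base = $137,000 + $26,650 = $163,650.
Defendant is the primary caregiver for a dependent (−$15,250 flat): $163,650 − $15,250 = $148,400.
Net percentage adjustment: +5% +20% = +25%. $148,400 × 1.25 = $185,500.
$185,500 is at or above the $8,000 minimum.

$185,500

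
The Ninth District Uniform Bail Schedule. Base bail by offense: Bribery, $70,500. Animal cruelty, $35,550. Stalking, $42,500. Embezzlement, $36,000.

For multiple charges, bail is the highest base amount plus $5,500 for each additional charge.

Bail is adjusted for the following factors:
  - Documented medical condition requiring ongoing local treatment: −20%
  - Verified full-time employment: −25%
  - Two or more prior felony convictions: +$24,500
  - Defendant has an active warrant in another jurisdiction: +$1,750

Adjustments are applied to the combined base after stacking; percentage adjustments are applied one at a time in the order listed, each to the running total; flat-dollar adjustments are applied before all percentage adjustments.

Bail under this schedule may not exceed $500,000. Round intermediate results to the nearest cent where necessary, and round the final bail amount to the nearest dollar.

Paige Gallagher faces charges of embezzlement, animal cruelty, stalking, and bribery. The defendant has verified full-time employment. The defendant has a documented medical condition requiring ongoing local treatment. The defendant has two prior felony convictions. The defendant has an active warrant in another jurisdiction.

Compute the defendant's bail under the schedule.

$67,950

Base amounts from the schedule: embezzlement $36,000; animal cruelty $35,550; stalking $42,500; bribery $70,500.
Stacking rule: highest base plus $5,500 per additional charge. Highest is bribery at $70,500; 3 additional charges → +$16,500. Combined base = $87,000.
Two or more prior felony convictions (+$24,500 flat): $87,000 + $24,500 = $111,500.
Defendant has an active warrant in another jurisdiction (+$1,750 flat): $111,500 + $1,750 = $113,250.
Documented medical condition requiring ongoing local treatment (−20%): $113,250 × 0.8 = $90,600.
Verified full-time employment (−25%): $90,600 × 0.75 = $67,950.
$67,950 is within the $500,000 maximum.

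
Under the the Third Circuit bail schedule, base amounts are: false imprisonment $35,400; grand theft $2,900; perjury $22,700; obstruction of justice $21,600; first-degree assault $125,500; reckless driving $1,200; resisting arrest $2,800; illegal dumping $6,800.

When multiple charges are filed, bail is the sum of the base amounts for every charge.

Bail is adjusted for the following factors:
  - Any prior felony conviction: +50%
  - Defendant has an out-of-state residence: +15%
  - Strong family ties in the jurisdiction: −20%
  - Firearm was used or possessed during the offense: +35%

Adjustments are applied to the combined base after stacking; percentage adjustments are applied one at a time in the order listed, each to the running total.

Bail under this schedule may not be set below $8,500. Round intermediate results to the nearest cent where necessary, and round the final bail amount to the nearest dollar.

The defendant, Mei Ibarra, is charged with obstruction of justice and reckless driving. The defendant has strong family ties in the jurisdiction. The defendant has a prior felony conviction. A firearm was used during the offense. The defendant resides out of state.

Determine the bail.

Base amounts from the schedule: obstruction of justice $21,600; reckless driving $1,200.
Stacking rule: sum of all bases. $21,600 + $1,200 = $22,800.
Any prior felony conviction (+50%): $22,800 × 1.5 = $34,200.
Defendant has an out-of-state residence (+15%): $34,200 × 1.15 = $39,330.
Strong family ties in the jurisdiction (−20%): $39,330 × 0.8 = $31,464.
Firearm was used or possessed during the offense (+35%): $31,464 × 1.35 = $42,476.40.
$42,476.40 is at or above the $8,500 minimum.
Rounded to the nearest dollar: $42,476.

$42,476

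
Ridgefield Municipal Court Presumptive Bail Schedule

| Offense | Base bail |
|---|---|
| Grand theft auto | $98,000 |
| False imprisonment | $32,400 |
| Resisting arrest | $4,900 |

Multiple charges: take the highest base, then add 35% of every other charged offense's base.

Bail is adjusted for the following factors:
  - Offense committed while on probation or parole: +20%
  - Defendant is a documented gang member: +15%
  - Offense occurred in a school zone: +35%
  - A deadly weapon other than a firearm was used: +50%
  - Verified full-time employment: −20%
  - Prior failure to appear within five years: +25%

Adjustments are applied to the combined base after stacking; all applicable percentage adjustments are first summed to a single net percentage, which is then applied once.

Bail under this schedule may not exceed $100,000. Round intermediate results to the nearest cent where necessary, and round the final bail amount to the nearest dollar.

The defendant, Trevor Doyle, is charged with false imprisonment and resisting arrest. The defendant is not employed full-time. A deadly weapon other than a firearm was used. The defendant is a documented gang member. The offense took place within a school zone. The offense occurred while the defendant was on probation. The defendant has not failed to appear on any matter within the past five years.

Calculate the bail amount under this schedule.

$75,053

Base amounts from the schedule: false imprisonment $32,400; resisting arrest $4,900.
Stacking rule: highest base plus 35% of each additional charge. Highest is false imprisonment at $32,400. Additional: $4,900 × 35% = $1,715. Combined base = $32,400 + $1,715 = $34,115.
Net percentage adjustment: +20% +15% +35% +50% = +120%. $34,115 × 2.2 = $75,053.
$75,053 is within the $100,000 maximum.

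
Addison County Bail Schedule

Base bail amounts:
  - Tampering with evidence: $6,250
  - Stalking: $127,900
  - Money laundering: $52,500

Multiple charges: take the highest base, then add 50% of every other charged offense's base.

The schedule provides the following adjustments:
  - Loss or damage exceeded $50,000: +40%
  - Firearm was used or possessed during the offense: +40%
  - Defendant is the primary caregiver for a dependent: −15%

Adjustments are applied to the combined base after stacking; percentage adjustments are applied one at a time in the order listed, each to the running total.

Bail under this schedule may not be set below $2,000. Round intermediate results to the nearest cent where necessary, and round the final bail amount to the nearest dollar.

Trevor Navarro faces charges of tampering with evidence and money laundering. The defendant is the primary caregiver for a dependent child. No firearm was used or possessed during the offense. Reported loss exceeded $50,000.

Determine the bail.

Base amounts from the schedule: tampering with evidence $6,250; money laundering $52,500.
Stacking rule: highest base plus 50% of each additional charge. Highest is money laundering at $52,500. Additional: $6,250 × 50% = $3,125. Combined base = $52,500 + $3,125 = $55,625.
Loss or damage exceeded $50,000 (+40%): $55,625 × 1.4 = $77,875.
Defendant is the primary caregiver for a dependent (−15%): $77,875 × 0.85 = $66,193.75.
$66,193.75 is at or above the $2,000 minimum.
Rounded to the nearest dollar: $66,194.

$66,194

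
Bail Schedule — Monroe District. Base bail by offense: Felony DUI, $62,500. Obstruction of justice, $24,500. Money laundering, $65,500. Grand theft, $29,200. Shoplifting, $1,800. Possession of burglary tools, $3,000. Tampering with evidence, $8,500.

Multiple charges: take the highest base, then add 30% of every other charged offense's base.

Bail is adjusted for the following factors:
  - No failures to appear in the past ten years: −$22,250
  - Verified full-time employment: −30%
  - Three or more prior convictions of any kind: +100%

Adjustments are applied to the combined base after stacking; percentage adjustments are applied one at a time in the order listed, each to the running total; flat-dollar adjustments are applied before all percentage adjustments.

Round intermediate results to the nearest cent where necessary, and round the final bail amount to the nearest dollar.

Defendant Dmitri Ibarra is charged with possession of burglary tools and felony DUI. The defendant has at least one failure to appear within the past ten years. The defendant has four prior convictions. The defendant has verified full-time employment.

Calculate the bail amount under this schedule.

Base amounts from the schedule: possession of burglary tools $3,000; felony DUI $62,500.
Stacking rule: highest base plus 30% of each additional charge. Highest is felony DUI at $62,500. Additional: $3,000 × 30% = $900. Combined base = $62,500 + $900 = $63,400.
Verified full-time employment (−30%): $63,400 × 0.7 = $44,380.
Three or more prior convictions of any kind (+100%): $44,380 × 2 = $88,760.

$88,760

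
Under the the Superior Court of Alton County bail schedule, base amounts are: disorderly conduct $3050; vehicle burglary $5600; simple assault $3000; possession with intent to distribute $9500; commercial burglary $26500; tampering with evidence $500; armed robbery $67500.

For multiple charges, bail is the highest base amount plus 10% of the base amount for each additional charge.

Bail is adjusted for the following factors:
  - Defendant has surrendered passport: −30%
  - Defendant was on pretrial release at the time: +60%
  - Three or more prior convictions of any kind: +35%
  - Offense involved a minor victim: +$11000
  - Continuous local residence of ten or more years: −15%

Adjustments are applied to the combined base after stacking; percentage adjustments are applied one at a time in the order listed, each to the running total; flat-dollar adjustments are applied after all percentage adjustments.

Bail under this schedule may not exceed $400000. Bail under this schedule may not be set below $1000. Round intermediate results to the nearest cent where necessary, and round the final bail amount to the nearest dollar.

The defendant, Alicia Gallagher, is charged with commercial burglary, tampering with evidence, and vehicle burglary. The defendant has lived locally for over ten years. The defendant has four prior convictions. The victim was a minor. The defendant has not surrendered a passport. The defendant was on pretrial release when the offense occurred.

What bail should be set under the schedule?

$60774

Base amounts from the schedule: commercial burglary $26500; tampering with evidence $500; vehicle burglary $5600.
Stacking rule: highest base plus 10% of each additional charge. Highest is commercial burglary at $26500. Additional: $500 × 10% = $50; $5600 × 10% = $560. Combined base = $26500 + $610 = $27110.
Defendant was on pretrial release at the time (+60%): $27110 × 1.6 = $43376.
Three or more prior convictions of any kind (+35%): $43376 × 1.35 = $58557.60.
Continuous local residence of ten or more years (−15%): $58557.60 × 0.85 = $49773.96.
Offense involved a minor victim (+$11000 flat): $49773.96 + $11000 = $60773.96.
$60773.96 is within the $400000 maximum.
$60773.96 is at or above the $1000 minimum.
Rounded to the nearest dollar: $60774.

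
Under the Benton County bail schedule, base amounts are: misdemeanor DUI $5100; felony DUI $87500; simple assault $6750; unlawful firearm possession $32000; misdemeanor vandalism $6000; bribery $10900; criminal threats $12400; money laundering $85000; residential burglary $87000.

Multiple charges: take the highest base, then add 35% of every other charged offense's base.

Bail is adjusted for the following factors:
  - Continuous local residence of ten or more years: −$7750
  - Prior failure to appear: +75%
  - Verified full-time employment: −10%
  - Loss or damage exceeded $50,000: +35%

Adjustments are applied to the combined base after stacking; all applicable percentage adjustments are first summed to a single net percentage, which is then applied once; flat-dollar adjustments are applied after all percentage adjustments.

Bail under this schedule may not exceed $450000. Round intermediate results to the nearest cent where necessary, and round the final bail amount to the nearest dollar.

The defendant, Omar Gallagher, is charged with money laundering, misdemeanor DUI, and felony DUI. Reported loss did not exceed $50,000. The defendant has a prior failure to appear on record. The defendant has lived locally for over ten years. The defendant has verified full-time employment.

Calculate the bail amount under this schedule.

Base amounts from the schedule: money laundering $85000; misdemeanor DUI $5100; felony DUI $87500.
Stacking rule: highest base plus 35% of each additional charge. Highest is felony DUI at $87500. Additional: $85000 × 35% = $29750; $5100 × 35% = $1785. Combined base = $87500 + $31535 = $119035.
Net percentage adjustment: +75% −10% = +65%. $119035 × 1.65 = $196407.75.
Continuous local residence of ten or more years (−$7750 flat): $196407.75 − $7750 = $188657.75.
$188657.75 is within the $450000 maximum.
Rounded to the nearest dollar: $188658.

$188658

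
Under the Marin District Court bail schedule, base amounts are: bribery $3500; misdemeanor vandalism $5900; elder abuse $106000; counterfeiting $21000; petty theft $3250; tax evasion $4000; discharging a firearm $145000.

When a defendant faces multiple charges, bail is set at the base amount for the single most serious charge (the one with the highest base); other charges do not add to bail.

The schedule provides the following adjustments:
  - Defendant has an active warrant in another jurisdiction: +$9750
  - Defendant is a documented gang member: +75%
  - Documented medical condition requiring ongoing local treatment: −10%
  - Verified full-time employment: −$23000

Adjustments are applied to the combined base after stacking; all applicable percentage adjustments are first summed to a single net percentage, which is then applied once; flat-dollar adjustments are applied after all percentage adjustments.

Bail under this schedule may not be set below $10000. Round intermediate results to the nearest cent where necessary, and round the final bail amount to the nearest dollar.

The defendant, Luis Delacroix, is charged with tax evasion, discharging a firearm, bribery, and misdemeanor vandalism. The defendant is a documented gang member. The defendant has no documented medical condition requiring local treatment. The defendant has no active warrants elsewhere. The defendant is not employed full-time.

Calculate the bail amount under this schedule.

Base amounts from the schedule: tax evasion $4000; discharging a firearm $145000; bribery $3500; misdemeanor vandalism $5900.
Stacking rule: use the highest base only. Highest is discharging a firearm at $145000. Combined base = $145000.
Defendant is a documented gang member (+75%): $145000 × 1.75 = $253750.
$253750 is at or above the $10000 minimum.

$253750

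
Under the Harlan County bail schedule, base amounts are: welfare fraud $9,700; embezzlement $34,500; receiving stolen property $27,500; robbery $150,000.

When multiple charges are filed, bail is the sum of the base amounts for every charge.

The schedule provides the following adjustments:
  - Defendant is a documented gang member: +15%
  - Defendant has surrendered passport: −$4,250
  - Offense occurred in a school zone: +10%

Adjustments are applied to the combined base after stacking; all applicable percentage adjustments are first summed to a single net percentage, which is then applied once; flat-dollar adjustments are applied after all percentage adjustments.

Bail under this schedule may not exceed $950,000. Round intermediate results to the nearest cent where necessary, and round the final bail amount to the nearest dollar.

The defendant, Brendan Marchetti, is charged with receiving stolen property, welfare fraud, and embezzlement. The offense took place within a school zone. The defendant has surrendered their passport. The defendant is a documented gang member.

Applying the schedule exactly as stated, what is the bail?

$85,375

Base amounts from the schedule: receiving stolen property $27,500; welfare fraud $9,700; embezzlement $34,500.
Stacking rule: sum of all bases. $27,500 + $9,700 + $34,500 = $71,700.
Net percentage adjustment: +15% +10% = +25%. $71,700 × 1.25 = $89,625.
Defendant has surrendered passport (−$4,250 flat): $89,625 − $4,250 = $85,375.
$85,375 is within the $950,000 maximum.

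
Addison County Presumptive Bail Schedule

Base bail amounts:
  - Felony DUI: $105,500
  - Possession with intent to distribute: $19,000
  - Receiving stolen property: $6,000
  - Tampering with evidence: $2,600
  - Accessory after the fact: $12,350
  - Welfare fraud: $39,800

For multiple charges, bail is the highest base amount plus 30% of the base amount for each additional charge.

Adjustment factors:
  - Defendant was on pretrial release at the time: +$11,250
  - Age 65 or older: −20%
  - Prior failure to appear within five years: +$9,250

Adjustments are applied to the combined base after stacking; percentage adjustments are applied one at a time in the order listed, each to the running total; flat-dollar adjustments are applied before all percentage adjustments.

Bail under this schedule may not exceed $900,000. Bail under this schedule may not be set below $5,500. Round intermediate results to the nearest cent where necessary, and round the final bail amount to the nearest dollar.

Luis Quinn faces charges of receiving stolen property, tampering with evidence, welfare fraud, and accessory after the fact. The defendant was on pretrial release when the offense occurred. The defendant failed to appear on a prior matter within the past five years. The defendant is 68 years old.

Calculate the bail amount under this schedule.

$53,268

Base amounts from the schedule: receiving stolen property $6,000; tampering with evidence $2,600; welfare fraud $39,800; accessory after the fact $12,350.
Stacking rule: highest base plus 30% of each additional charge. Highest is welfare fraud at $39,800. Additional: $6,000 × 30% = $1,800; $2,600 × 30% = $780; $12,350 × 30% = $3,705. Combined base = $39,800 + $6,285 = $46,085.
Defendant was on pretrial release at the time (+$11,250 flat): $46,085 + $11,250 = $57,335.
Prior failure to appear within five years (+$9,250 flat): $57,335 + $9,250 = $66,585.
Age 65 or older (−20%): $66,585 × 0.8 = $53,268.
$53,268 is within the $900,000 maximum.
$53,268 is at or above the $5,500 minimum.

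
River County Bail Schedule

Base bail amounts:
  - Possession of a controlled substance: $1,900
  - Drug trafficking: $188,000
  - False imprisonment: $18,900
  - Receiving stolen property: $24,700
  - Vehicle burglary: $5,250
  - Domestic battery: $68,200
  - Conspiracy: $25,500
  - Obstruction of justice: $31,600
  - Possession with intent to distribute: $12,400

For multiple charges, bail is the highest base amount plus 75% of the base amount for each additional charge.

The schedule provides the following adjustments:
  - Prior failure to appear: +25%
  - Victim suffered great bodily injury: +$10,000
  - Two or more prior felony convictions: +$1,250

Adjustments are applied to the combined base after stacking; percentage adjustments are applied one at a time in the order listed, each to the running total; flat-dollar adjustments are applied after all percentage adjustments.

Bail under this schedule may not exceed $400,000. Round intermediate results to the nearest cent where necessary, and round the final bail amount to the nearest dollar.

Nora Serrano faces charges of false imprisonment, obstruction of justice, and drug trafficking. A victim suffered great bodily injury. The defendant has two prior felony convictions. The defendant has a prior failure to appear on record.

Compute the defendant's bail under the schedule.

Base amounts from the schedule: false imprisonment $18,900; obstruction of justice $31,600; drug trafficking $188,000.
Stacking rule: highest base plus 75% of each additional charge. Highest is drug trafficking at $188,000. Additional: $18,900 × 75% = $14,175; $31,600 × 75% = $23,700. Combined base = $188,000 + $37,875 = $225,875.
Prior failure to appear (+25%): $225,875 × 1.25 = $282,343.75.
Victim suffered great bodily injury (+$10,000 flat): $282,343.75 + $10,000 = $292,343.75.
Two or more prior felony convictions (+$1,250 flat): $292,343.75 + $1,250 = $293,593.75.
$293,593.75 is within the $400,000 maximum.
Rounded to the nearest dollar: $293,594.

$293,594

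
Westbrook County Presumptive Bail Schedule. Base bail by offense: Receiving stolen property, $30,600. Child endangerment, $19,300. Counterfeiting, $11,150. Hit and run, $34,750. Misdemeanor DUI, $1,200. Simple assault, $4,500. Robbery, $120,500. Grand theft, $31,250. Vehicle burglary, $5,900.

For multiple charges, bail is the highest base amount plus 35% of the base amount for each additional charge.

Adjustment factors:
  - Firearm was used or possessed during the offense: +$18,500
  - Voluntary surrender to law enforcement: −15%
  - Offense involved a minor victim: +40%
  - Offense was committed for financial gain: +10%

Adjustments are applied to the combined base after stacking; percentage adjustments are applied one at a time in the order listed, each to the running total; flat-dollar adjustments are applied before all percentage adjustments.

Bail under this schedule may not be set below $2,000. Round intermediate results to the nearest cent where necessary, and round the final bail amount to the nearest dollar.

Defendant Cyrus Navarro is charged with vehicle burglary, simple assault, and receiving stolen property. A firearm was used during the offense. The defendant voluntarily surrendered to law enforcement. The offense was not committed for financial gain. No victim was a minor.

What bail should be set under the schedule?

$44,829

Base amounts from the schedule: vehicle burglary $5,900; simple assault $4,500; receiving stolen property $30,600.
Stacking rule: highest base plus 35% of each additional charge. Highest is receiving stolen property at $30,600. Additional: $5,900 × 35% = $2,065; $4,500 × 35% = $1,575. Combined base = $30,600 + $3,640 = $34,240.
Firearm was used or possessed during the offense (+$18,500 flat): $34,240 + $18,500 = $52,740.
Voluntary surrender to law enforcement (−15%): $52,740 × 0.85 = $44,829.
$44,829 is at or above the $2,000 minimum.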